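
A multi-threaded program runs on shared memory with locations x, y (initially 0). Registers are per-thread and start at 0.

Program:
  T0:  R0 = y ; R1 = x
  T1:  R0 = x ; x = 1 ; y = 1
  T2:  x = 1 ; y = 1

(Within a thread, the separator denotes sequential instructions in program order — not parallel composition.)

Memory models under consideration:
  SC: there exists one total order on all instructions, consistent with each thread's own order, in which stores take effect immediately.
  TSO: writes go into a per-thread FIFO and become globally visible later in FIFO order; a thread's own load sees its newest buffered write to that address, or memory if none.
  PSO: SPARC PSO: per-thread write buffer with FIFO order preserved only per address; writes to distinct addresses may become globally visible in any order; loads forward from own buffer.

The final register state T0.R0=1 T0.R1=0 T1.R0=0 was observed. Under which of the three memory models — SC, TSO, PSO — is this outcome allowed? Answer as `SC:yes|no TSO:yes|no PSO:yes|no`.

SC:no TSO:no PSO:yes

outcome vector order: (T0.R0,T0.R1,T1.R0)
SC: 6 outcomes — {(0,0,0) (0,0,1) (0,1,0) (0,1,1) (1,1,0) (1,1,1)}
TSO: 6 outcomes — {(0,0,0) (0,0,1) (0,1,0) (0,1,1) (1,1,0) (1,1,1)}
PSO: 8 outcomes — {(0,0,0) (0,0,1) (0,1,0) (0,1,1) (1,0,0) (1,0,1) (1,1,0) (1,1,1)}
target (1,0,0) ∈ {PSO}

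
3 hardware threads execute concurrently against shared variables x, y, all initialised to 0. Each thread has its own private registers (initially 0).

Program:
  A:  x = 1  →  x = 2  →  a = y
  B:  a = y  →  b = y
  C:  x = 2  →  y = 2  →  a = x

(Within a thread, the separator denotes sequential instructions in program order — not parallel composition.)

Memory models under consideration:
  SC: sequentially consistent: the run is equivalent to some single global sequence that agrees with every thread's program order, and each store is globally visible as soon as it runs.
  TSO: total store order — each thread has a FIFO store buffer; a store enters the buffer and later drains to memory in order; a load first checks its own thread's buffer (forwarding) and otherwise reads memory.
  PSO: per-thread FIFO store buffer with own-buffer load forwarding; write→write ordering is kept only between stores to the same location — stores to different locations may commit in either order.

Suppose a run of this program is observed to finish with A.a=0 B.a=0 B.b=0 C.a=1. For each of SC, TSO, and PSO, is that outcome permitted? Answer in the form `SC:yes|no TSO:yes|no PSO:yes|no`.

outcome vector order: (A.a,B.a,B.b,C.a)
under SC → 0002 0022 0222 2001 2002 2021 2022 2221 2222
under TSO → 0001 0002 0021 0022 0221 0222 2001 2002 2021 2022 2221 2222
under PSO → 0001 0002 0021 0022 0221 0222 2001 2002 2021 2022 2221 2222
target 0001 ∈ {TSO,PSO}

SC:no TSO:yes PSO:yes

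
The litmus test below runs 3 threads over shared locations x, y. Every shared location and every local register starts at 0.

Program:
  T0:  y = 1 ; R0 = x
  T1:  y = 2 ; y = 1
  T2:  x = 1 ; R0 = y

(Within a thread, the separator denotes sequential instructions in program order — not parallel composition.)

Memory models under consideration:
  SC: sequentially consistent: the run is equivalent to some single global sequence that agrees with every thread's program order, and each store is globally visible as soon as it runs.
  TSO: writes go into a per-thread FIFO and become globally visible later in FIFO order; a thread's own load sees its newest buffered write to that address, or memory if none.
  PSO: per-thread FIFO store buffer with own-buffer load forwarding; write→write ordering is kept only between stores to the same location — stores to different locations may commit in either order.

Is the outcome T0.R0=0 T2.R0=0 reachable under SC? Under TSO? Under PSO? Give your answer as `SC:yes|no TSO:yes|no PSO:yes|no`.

SC:no TSO:yes PSO:yes

outcome vector order: (T0.R0,T2.R0)
under SC → 0/1 0/2 1/0 1/1 1/2
under TSO → 0/0 0/1 0/2 1/0 1/1 1/2
under PSO → 0/0 0/1 0/2 1/0 1/1 1/2
target 0/0 ∈ {TSO,PSO}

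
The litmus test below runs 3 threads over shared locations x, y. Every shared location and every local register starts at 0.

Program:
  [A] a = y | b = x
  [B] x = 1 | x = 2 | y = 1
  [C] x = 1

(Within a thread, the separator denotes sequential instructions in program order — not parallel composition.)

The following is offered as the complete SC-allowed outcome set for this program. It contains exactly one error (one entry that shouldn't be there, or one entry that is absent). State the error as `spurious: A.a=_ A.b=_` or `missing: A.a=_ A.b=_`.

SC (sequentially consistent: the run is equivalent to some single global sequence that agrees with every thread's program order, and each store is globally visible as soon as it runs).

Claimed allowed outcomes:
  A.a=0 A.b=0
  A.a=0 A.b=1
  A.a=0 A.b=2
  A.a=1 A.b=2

missing: A.a=1 A.b=1

outcome vector order: (A.a,A.b)
SC (5): 0/0 0/1 0/2 1/1 1/2
SC∖claimed = {1/1}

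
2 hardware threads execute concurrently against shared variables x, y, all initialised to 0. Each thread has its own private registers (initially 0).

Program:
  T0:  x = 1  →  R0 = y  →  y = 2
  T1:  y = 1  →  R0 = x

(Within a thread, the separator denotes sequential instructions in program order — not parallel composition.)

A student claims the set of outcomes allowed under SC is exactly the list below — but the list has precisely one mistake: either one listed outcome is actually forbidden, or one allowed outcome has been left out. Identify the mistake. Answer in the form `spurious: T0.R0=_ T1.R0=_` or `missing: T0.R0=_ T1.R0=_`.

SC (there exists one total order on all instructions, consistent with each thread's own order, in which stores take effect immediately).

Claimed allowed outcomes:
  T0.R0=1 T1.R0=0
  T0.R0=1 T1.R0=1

missing: T0.R0=0 T1.R0=1

outcome vector order: (T0.R0,T1.R0)
under SC → <0 1>, <1 0>, <1 1>
SC∖claimed = {<0 1>}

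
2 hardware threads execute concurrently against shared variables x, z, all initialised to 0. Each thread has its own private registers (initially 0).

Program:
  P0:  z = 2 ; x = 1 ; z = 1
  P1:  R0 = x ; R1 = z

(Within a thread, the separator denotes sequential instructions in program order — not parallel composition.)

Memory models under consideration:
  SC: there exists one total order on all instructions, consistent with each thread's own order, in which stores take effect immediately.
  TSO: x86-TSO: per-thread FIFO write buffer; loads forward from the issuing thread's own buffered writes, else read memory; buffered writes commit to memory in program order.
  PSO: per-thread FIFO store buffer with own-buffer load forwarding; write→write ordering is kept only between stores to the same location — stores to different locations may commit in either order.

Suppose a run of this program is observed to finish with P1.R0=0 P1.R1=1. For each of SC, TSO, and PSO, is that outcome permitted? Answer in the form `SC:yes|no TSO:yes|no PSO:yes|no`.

SC:yes TSO:yes PSO:yes

outcome vector order: (P1.R0,P1.R1)
under SC → 0/0; 0/1; 0/2; 1/1; 1/2
under TSO → 0/0; 0/1; 0/2; 1/1; 1/2
under PSO → 0/0; 0/1; 0/2; 1/0; 1/1; 1/2
target 0/1 ∈ {SC,TSO,PSO}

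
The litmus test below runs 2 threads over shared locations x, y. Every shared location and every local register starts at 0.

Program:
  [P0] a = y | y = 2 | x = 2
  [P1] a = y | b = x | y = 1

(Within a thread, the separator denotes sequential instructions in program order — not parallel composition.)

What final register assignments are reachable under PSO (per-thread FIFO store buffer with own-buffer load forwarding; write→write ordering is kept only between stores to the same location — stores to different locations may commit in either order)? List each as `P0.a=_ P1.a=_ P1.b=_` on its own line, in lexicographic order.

P0.a=0 P1.a=0 P1.b=0
P0.a=0 P1.a=0 P1.b=2
P0.a=0 P1.a=2 P1.b=0
P0.a=0 P1.a=2 P1.b=2
P0.a=1 P1.a=0 P1.b=0

outcome vector order: (P0.a,P1.a,P1.b)
|PSO outcomes| = 5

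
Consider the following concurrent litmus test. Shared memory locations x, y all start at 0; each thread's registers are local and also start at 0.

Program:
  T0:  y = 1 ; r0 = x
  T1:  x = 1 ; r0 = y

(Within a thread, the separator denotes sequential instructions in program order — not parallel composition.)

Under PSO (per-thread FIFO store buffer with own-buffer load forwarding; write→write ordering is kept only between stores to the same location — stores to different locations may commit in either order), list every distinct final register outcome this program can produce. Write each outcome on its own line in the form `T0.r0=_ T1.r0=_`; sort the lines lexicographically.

outcome vector order: (T0.r0,T1.r0)
|PSO outcomes| = 4

T0.r0=0 T1.r0=0
T0.r0=0 T1.r0=1
T0.r0=1 T1.r0=0
T0.r0=1 T1.r0=1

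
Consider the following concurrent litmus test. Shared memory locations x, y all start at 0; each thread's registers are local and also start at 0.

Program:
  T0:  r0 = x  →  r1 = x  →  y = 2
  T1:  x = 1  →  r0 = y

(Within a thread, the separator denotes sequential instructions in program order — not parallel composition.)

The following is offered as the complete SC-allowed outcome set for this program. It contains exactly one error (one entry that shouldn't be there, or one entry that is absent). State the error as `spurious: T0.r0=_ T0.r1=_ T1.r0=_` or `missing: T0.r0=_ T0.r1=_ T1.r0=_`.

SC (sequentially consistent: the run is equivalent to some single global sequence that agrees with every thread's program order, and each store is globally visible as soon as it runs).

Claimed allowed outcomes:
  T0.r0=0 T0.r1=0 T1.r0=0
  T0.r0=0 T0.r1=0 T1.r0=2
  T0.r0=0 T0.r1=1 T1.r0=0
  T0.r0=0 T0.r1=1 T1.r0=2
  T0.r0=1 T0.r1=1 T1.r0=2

outcome vector order: (T0.r0,T0.r1,T1.r0)
under SC → (0,0,0), (0,0,2), (0,1,0), (0,1,2), (1,1,0), (1,1,2)
SC∖claimed = {(1,1,0)}

missing: T0.r0=1 T0.r1=1 T1.r0=0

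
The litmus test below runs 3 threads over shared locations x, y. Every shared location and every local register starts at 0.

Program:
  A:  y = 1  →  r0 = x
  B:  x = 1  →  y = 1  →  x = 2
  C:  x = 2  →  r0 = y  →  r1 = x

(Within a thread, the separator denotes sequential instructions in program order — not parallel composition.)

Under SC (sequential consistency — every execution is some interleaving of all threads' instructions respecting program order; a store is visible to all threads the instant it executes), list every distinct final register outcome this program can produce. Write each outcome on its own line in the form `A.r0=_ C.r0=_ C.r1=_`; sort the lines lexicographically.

A.r0=0 C.r0=1 C.r1=1
A.r0=0 C.r0=1 C.r1=2
A.r0=1 C.r0=0 C.r1=1
A.r0=1 C.r0=0 C.r1=2
A.r0=1 C.r0=1 C.r1=1
A.r0=1 C.r0=1 C.r1=2
A.r0=2 C.r0=0 C.r1=1
A.r0=2 C.r0=0 C.r1=2
A.r0=2 C.r0=1 C.r1=1
A.r0=2 C.r0=1 C.r1=2

outcome vector order: (A.r0,C.r0,C.r1)
|SC outcomes| = 10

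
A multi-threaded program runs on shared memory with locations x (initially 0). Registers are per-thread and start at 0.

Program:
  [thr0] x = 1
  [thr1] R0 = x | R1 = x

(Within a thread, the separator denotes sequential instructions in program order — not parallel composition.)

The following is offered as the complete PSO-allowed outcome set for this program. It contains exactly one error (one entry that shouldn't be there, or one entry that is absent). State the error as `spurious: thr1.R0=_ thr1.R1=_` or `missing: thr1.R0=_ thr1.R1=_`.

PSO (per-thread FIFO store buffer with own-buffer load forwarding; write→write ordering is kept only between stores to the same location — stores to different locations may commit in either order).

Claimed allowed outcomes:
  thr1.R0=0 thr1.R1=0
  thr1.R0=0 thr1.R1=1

outcome vector order: (thr1.R0,thr1.R1)
[PSO] allowed = {<0 0>, <0 1>, <1 1>}
PSO∖claimed = {<1 1>}

missing: thr1.R0=1 thr1.R1=1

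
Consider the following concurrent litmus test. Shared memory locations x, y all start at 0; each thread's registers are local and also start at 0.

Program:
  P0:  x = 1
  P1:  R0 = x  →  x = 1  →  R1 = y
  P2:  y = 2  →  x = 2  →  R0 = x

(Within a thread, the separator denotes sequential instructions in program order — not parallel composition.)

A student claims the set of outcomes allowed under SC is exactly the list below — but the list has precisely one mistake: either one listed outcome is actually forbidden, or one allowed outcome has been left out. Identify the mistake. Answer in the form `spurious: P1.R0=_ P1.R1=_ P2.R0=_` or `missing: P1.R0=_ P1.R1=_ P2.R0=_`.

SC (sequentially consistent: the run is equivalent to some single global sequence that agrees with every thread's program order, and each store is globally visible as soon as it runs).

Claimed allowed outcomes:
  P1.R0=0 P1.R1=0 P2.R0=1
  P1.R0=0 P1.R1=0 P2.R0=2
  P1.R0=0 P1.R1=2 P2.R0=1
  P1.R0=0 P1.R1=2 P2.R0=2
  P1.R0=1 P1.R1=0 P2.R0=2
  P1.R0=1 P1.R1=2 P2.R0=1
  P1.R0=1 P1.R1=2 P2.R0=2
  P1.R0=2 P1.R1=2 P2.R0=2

outcome vector order: (P1.R0,P1.R1,P2.R0)
SC (9): 0/0/1, 0/0/2, 0/2/1, 0/2/2, 1/0/2, 1/2/1, 1/2/2, 2/2/1, 2/2/2
SC∖claimed = {2/2/1}

missing: P1.R0=2 P1.R1=2 P2.R0=1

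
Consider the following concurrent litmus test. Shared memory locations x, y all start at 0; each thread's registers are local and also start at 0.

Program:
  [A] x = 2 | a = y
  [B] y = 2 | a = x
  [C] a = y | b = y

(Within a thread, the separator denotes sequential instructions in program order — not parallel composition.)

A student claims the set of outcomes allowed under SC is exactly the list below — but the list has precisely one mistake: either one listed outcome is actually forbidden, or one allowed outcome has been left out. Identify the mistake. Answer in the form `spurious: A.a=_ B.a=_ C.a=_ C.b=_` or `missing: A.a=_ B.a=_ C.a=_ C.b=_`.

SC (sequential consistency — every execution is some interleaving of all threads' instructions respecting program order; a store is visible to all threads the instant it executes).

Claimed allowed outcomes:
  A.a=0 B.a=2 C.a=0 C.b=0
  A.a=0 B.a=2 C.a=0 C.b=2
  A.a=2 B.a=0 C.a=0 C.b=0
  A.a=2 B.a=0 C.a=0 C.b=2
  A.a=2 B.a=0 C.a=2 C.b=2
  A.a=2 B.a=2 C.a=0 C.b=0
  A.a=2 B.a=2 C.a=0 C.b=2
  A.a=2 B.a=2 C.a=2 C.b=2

outcome vector order: (A.a,B.a,C.a,C.b)
[SC] allowed = {<0 2 0 0>, <0 2 0 2>, <0 2 2 2>, <2 0 0 0>, <2 0 0 2>, <2 0 2 2>, <2 2 0 0>, <2 2 0 2>, <2 2 2 2>}
SC∖claimed = {<0 2 2 2>}

missing: A.a=0 B.a=2 C.a=2 C.b=2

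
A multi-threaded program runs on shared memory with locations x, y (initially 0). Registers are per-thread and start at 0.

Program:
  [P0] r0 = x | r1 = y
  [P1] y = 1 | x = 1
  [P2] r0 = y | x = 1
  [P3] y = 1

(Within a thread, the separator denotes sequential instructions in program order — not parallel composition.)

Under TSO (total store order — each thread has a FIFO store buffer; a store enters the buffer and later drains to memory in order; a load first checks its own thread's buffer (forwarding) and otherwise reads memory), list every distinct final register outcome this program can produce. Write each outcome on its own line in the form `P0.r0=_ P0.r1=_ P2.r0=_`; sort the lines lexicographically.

outcome vector order: (P0.r0,P0.r1,P2.r0)
|TSO outcomes| = 7

P0.r0=0 P0.r1=0 P2.r0=0
P0.r0=0 P0.r1=0 P2.r0=1
P0.r0=0 P0.r1=1 P2.r0=0
P0.r0=0 P0.r1=1 P2.r0=1
P0.r0=1 P0.r1=0 P2.r0=0
P0.r0=1 P0.r1=1 P2.r0=0
P0.r0=1 P0.r1=1 P2.r0=1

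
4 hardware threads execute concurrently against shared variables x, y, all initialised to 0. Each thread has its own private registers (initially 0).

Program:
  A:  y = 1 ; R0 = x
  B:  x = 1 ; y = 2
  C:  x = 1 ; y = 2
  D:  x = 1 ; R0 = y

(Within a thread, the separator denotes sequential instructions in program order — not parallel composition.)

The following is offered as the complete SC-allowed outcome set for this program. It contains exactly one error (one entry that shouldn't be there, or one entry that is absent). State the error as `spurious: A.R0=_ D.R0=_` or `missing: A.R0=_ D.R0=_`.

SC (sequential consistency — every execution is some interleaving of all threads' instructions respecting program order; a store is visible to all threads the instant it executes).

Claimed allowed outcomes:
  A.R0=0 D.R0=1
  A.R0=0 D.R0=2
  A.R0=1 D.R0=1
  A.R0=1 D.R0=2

missing: A.R0=1 D.R0=0

outcome vector order: (A.R0,D.R0)
under SC → 0/1; 0/2; 1/0; 1/1; 1/2
SC∖claimed = {1/0}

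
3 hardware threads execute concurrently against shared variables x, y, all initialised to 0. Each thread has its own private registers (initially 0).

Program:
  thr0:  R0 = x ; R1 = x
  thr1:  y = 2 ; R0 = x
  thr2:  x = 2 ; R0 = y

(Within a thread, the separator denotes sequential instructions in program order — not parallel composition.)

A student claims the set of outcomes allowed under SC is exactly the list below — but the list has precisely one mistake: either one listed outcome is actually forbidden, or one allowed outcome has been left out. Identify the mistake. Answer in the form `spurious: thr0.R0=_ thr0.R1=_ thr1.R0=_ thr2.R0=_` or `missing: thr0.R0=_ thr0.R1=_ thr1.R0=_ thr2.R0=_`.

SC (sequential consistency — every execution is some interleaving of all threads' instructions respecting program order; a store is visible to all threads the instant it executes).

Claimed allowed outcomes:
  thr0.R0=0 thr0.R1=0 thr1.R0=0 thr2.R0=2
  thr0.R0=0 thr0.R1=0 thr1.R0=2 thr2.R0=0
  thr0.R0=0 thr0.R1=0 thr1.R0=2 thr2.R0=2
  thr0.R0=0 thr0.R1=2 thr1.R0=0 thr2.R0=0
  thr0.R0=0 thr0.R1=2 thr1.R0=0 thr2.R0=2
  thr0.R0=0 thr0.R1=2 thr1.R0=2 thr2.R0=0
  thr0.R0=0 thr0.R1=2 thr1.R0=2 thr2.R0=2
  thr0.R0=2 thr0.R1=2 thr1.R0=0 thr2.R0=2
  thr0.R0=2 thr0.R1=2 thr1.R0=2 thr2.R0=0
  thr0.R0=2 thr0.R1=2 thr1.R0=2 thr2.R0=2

outcome vector order: (thr0.R0,thr0.R1,thr1.R0,thr2.R0)
SC (9): (0,0,0,2) (0,0,2,0) (0,0,2,2) (0,2,0,2) (0,2,2,0) (0,2,2,2) (2,2,0,2) (2,2,2,0) (2,2,2,2)
claimed∖SC = {(0,2,0,0)}

spurious: thr0.R0=0 thr0.R1=2 thr1.R0=0 thr2.R0=0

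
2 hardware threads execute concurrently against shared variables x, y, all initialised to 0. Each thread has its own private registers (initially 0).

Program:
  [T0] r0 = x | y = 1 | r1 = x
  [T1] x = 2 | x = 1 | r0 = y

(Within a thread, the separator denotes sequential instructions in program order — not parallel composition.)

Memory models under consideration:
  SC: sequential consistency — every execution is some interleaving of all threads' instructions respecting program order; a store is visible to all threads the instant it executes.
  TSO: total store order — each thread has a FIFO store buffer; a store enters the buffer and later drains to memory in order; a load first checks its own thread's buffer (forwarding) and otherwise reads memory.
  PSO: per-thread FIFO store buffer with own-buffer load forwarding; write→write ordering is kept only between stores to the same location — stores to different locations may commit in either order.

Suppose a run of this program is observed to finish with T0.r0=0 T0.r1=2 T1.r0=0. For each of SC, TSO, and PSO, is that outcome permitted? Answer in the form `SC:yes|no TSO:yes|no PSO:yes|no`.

outcome vector order: (T0.r0,T0.r1,T1.r0)
SC: 9 outcomes — {<0 0 1> <0 1 0> <0 1 1> <0 2 1> <1 1 0> <1 1 1> <2 1 0> <2 1 1> <2 2 1>}
TSO: 12 outcomes — {<0 0 0> <0 0 1> <0 1 0> <0 1 1> <0 2 0> <0 2 1> <1 1 0> <1 1 1> <2 1 0> <2 1 1> <2 2 0> <2 2 1>}
PSO: 12 outcomes — {<0 0 0> <0 0 1> <0 1 0> <0 1 1> <0 2 0> <0 2 1> <1 1 0> <1 1 1> <2 1 0> <2 1 1> <2 2 0> <2 2 1>}
target <0 2 0> ∈ {TSO,PSO}

SC:no TSO:yes PSO:yes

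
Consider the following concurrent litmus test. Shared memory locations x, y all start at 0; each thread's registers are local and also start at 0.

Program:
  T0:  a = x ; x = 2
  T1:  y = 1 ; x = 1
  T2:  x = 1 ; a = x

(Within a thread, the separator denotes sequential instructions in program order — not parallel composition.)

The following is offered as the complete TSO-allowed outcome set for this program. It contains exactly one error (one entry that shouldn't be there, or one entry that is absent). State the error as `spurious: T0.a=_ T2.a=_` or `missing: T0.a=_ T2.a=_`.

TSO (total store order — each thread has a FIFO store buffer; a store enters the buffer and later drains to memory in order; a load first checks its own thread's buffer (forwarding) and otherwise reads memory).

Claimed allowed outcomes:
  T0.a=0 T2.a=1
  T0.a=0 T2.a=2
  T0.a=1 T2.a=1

missing: T0.a=1 T2.a=2

outcome vector order: (T0.a,T2.a)
under TSO → (0,1) (0,2) (1,1) (1,2)
TSO∖claimed = {(1,2)}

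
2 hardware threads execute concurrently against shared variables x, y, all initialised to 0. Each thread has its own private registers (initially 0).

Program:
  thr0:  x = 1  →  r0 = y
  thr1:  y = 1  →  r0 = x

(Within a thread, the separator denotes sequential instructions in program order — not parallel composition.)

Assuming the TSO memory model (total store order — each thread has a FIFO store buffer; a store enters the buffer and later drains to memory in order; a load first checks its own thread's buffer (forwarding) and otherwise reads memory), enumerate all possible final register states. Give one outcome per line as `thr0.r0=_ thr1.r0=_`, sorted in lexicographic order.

outcome vector order: (thr0.r0,thr1.r0)
|TSO outcomes| = 4

thr0.r0=0 thr1.r0=0
thr0.r0=0 thr1.r0=1
thr0.r0=1 thr1.r0=0
thr0.r0=1 thr1.r0=1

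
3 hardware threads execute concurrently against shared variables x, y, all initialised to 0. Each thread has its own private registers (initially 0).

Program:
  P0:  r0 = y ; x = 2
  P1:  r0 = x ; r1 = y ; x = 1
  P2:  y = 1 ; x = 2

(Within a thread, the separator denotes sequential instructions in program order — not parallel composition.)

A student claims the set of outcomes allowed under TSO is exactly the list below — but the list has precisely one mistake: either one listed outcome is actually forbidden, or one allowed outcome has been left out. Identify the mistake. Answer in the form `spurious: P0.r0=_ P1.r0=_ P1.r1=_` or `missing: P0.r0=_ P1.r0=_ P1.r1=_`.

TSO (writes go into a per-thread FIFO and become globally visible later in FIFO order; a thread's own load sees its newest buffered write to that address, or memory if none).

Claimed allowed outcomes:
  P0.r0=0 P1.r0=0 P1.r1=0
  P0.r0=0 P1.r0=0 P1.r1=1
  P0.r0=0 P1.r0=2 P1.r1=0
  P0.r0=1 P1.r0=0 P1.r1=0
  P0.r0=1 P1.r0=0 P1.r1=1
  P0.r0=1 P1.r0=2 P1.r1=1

outcome vector order: (P0.r0,P1.r0,P1.r1)
TSO: 7 outcomes — {000; 001; 020; 021; 100; 101; 121}
TSO∖claimed = {021}

missing: P0.r0=0 P1.r0=2 P1.r1=1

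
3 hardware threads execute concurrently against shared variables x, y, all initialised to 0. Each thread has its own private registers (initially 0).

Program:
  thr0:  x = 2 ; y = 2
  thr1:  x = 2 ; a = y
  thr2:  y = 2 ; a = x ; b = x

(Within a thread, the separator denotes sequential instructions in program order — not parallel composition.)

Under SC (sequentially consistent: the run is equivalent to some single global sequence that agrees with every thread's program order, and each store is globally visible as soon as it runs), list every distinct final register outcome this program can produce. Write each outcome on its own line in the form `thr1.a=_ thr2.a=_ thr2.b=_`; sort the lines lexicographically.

outcome vector order: (thr1.a,thr2.a,thr2.b)
|SC outcomes| = 4

thr1.a=0 thr2.a=2 thr2.b=2
thr1.a=2 thr2.a=0 thr2.b=0
thr1.a=2 thr2.a=0 thr2.b=2
thr1.a=2 thr2.a=2 thr2.b=2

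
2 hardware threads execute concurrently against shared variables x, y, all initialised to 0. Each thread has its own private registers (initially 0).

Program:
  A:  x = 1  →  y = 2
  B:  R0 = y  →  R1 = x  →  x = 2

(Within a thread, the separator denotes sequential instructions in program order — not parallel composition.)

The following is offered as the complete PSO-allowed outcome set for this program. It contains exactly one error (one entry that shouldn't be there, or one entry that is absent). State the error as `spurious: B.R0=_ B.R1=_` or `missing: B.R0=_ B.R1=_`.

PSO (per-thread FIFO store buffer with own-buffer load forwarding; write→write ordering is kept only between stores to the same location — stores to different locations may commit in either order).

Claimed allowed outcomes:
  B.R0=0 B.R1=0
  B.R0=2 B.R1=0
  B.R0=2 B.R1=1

outcome vector order: (B.R0,B.R1)
PSO (4): 0/0 0/1 2/0 2/1
PSO∖claimed = {0/1}

missing: B.R0=0 B.R1=1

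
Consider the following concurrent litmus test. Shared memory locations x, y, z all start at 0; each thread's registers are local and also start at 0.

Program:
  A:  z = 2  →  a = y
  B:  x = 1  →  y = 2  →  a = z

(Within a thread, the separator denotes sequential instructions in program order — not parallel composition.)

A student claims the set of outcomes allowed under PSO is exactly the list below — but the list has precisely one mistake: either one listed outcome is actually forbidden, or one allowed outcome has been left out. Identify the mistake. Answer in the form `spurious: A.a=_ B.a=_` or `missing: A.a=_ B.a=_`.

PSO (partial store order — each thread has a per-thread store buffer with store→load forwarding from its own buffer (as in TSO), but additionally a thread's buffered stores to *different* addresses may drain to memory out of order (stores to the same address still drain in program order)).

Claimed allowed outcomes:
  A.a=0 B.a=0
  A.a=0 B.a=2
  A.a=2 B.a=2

outcome vector order: (A.a,B.a)
PSO: 4 outcomes — {00 02 20 22}
PSO∖claimed = {20}

missing: A.a=2 B.a=0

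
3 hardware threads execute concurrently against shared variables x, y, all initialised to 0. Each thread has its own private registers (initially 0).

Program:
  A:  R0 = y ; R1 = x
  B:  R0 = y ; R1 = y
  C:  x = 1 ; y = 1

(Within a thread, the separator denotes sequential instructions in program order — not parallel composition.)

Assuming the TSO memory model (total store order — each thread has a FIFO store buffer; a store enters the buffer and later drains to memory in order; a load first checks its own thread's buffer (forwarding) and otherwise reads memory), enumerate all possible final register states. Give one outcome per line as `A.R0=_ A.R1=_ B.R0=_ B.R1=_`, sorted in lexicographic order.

outcome vector order: (A.R0,A.R1,B.R0,B.R1)
|TSO outcomes| = 9

A.R0=0 A.R1=0 B.R0=0 B.R1=0
A.R0=0 A.R1=0 B.R0=0 B.R1=1
A.R0=0 A.R1=0 B.R0=1 B.R1=1
A.R0=0 A.R1=1 B.R0=0 B.R1=0
A.R0=0 A.R1=1 B.R0=0 B.R1=1
A.R0=0 A.R1=1 B.R0=1 B.R1=1
A.R0=1 A.R1=1 B.R0=0 B.R1=0
A.R0=1 A.R1=1 B.R0=0 B.R1=1
A.R0=1 A.R1=1 B.R0=1 B.R1=1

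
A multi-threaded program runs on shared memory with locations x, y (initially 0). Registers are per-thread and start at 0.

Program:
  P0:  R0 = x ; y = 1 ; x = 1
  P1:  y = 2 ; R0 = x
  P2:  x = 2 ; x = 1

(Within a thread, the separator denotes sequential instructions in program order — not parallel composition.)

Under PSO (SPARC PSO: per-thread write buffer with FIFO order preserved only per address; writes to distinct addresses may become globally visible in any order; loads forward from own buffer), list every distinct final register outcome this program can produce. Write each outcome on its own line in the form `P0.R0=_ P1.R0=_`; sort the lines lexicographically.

outcome vector order: (P0.R0,P1.R0)
|PSO outcomes| = 9

P0.R0=0 P1.R0=0
P0.R0=0 P1.R0=1
P0.R0=0 P1.R0=2
P0.R0=1 P1.R0=0
P0.R0=1 P1.R0=1
P0.R0=1 P1.R0=2
P0.R0=2 P1.R0=0
P0.R0=2 P1.R0=1
P0.R0=2 P1.R0=2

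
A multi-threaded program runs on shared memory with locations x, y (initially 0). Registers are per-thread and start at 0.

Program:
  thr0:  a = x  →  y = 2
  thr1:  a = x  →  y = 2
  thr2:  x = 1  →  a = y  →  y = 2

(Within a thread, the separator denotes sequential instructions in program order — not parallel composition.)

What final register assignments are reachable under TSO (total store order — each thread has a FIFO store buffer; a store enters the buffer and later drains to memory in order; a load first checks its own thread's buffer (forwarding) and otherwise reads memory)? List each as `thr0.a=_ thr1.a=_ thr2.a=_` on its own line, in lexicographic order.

thr0.a=0 thr1.a=0 thr2.a=0
thr0.a=0 thr1.a=0 thr2.a=2
thr0.a=0 thr1.a=1 thr2.a=0
thr0.a=0 thr1.a=1 thr2.a=2
thr0.a=1 thr1.a=0 thr2.a=0
thr0.a=1 thr1.a=0 thr2.a=2
thr0.a=1 thr1.a=1 thr2.a=0
thr0.a=1 thr1.a=1 thr2.a=2

outcome vector order: (thr0.a,thr1.a,thr2.a)
|TSO outcomes| = 8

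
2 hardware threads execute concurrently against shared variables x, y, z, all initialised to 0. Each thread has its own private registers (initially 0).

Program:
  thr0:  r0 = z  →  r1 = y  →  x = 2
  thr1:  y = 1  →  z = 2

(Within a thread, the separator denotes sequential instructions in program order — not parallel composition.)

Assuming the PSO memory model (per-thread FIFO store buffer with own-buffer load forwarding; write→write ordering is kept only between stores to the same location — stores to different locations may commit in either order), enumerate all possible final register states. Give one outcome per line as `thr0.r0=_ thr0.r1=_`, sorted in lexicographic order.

outcome vector order: (thr0.r0,thr0.r1)
|PSO outcomes| = 4

thr0.r0=0 thr0.r1=0
thr0.r0=0 thr0.r1=1
thr0.r0=2 thr0.r1=0
thr0.r0=2 thr0.r1=1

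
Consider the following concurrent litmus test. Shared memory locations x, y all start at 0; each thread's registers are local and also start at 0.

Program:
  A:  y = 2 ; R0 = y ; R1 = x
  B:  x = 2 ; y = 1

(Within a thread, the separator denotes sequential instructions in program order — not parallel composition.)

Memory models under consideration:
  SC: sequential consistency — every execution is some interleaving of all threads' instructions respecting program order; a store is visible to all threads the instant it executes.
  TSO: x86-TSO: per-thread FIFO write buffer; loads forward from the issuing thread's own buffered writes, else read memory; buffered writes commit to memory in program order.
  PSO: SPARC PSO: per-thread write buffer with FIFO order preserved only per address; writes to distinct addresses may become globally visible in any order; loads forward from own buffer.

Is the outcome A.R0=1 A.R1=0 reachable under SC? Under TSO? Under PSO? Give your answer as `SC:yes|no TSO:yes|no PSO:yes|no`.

outcome vector order: (A.R0,A.R1)
SC: 3 outcomes — {12 20 22}
TSO: 3 outcomes — {12 20 22}
PSO: 4 outcomes — {10 12 20 22}
target 10 ∈ {PSO}

SC:no TSO:no PSO:yes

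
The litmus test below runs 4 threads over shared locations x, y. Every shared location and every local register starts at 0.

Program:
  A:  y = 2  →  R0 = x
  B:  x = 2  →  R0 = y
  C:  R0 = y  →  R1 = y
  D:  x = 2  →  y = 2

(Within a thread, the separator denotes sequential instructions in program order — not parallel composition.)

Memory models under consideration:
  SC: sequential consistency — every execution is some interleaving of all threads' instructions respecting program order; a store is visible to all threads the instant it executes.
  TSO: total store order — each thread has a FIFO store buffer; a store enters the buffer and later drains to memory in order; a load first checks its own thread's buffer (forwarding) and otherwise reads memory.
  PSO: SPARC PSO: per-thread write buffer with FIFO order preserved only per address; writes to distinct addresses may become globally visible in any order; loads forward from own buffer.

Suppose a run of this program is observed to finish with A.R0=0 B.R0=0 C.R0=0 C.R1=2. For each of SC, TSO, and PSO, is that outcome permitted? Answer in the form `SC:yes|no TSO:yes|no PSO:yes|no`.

outcome vector order: (A.R0,B.R0,C.R0,C.R1)
under SC → 0200 0202 0222 2000 2002 2022 2200 2202 2222
under TSO → 0000 0002 0022 0200 0202 0222 2000 2002 2022 2200 2202 2222
under PSO → 0000 0002 0022 0200 0202 0222 2000 2002 2022 2200 2202 2222
target 0002 ∈ {TSO,PSO}

SC:no TSO:yes PSO:yes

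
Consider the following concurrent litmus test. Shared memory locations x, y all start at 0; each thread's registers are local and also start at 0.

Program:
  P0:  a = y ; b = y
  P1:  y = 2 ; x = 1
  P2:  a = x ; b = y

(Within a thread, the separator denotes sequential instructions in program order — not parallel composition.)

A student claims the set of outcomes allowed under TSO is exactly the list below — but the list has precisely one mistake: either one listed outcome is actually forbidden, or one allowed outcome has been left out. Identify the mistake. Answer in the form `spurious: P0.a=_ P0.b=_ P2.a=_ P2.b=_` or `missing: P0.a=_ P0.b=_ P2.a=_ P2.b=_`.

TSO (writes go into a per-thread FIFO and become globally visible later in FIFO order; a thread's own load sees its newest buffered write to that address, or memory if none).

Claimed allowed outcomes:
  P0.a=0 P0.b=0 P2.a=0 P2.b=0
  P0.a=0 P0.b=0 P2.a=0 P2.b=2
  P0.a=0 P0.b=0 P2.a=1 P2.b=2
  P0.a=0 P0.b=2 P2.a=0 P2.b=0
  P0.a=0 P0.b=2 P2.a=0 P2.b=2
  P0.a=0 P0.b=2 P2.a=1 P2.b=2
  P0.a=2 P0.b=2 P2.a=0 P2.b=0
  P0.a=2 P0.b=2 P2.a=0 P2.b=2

outcome vector order: (P0.a,P0.b,P2.a,P2.b)
[TSO] allowed = {<0 0 0 0>, <0 0 0 2>, <0 0 1 2>, <0 2 0 0>, <0 2 0 2>, <0 2 1 2>, <2 2 0 0>, <2 2 0 2>, <2 2 1 2>}
TSO∖claimed = {<2 2 1 2>}

missing: P0.a=2 P0.b=2 P2.a=1 P2.b=2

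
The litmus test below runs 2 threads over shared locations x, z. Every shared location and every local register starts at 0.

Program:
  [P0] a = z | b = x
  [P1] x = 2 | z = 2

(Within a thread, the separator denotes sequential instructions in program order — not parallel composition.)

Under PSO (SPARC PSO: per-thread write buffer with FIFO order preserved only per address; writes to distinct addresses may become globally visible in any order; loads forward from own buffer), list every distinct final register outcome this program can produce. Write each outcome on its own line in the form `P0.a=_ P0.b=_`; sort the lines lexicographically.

P0.a=0 P0.b=0
P0.a=0 P0.b=2
P0.a=2 P0.b=0
P0.a=2 P0.b=2

outcome vector order: (P0.a,P0.b)
|PSO outcomes| = 4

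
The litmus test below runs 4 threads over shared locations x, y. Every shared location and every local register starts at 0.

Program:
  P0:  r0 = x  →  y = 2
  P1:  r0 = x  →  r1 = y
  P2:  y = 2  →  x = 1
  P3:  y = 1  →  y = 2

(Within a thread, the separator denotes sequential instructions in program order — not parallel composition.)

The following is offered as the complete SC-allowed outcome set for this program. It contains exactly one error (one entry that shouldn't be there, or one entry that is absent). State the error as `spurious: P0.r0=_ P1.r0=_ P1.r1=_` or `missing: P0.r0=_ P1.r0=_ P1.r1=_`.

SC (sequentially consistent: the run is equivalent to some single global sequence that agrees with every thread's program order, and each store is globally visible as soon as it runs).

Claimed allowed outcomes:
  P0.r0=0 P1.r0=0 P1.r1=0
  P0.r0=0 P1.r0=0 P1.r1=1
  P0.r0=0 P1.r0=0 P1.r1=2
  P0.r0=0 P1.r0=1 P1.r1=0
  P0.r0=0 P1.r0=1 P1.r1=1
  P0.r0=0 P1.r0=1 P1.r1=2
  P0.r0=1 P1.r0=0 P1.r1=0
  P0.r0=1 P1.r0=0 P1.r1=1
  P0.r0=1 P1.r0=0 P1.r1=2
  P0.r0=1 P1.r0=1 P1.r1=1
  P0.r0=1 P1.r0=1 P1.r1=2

spurious: P0.r0=0 P1.r0=1 P1.r1=0

outcome vector order: (P0.r0,P1.r0,P1.r1)
SC: 10 outcomes — {(0,0,0) (0,0,1) (0,0,2) (0,1,1) (0,1,2) (1,0,0) (1,0,1) (1,0,2) (1,1,1) (1,1,2)}
claimed∖SC = {(0,1,0)}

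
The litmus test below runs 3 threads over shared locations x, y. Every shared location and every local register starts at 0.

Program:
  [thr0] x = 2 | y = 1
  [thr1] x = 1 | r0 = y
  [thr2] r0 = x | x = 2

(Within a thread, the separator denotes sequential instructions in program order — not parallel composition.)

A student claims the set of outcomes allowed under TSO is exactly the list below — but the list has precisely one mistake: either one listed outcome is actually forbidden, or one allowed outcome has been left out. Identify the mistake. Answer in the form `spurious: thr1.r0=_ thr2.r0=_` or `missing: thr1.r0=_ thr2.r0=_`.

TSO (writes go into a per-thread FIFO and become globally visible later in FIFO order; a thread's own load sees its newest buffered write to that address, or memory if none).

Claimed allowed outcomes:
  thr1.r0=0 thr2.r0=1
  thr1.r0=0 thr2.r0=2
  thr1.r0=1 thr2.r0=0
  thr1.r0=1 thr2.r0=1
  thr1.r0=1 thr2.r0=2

missing: thr1.r0=0 thr2.r0=0

outcome vector order: (thr1.r0,thr2.r0)
TSO: 6 outcomes — {(0,0) (0,1) (0,2) (1,0) (1,1) (1,2)}
TSO∖claimed = {(0,0)}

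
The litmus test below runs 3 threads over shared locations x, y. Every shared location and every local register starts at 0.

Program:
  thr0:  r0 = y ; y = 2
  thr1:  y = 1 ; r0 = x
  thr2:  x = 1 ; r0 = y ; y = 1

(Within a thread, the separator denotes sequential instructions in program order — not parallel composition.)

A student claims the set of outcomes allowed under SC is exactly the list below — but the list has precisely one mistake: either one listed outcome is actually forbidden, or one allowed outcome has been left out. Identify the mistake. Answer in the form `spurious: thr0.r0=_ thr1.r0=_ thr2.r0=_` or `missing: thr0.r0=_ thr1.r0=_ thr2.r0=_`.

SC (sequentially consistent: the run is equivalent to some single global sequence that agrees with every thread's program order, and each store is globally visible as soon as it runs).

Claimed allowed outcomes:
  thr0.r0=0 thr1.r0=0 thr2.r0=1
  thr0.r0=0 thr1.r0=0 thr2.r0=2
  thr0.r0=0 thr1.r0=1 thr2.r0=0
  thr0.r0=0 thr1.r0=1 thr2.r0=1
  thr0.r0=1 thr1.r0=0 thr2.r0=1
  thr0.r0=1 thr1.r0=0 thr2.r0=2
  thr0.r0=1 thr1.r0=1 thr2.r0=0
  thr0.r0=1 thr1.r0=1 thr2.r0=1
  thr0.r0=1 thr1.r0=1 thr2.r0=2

missing: thr0.r0=0 thr1.r0=1 thr2.r0=2

outcome vector order: (thr0.r0,thr1.r0,thr2.r0)
SC (10): <0 0 1>; <0 0 2>; <0 1 0>; <0 1 1>; <0 1 2>; <1 0 1>; <1 0 2>; <1 1 0>; <1 1 1>; <1 1 2>
SC∖claimed = {<0 1 2>}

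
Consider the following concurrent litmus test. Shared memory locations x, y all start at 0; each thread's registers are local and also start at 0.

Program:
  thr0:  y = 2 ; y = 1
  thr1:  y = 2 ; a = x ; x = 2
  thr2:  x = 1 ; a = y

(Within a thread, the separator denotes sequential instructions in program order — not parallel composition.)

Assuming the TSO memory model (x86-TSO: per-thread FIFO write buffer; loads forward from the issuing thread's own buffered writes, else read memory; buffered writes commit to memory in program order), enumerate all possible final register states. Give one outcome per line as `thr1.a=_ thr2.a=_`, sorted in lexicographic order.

outcome vector order: (thr1.a,thr2.a)
|TSO outcomes| = 6

thr1.a=0 thr2.a=0
thr1.a=0 thr2.a=1
thr1.a=0 thr2.a=2
thr1.a=1 thr2.a=0
thr1.a=1 thr2.a=1
thr1.a=1 thr2.a=2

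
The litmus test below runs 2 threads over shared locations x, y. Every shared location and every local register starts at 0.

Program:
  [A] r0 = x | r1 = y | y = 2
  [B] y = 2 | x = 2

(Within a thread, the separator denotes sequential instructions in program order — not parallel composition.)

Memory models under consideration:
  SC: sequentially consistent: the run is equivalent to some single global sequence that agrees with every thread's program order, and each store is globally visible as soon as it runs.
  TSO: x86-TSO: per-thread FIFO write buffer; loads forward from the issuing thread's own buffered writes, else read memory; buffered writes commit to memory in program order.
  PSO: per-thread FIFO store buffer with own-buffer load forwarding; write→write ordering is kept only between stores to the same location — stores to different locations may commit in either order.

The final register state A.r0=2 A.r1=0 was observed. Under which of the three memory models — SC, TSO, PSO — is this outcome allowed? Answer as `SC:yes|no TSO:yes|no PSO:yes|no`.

outcome vector order: (A.r0,A.r1)
SC: 3 outcomes — {0/0; 0/2; 2/2}
TSO: 3 outcomes — {0/0; 0/2; 2/2}
PSO: 4 outcomes — {0/0; 0/2; 2/0; 2/2}
target 2/0 ∈ {PSO}

SC:no TSO:no PSO:yes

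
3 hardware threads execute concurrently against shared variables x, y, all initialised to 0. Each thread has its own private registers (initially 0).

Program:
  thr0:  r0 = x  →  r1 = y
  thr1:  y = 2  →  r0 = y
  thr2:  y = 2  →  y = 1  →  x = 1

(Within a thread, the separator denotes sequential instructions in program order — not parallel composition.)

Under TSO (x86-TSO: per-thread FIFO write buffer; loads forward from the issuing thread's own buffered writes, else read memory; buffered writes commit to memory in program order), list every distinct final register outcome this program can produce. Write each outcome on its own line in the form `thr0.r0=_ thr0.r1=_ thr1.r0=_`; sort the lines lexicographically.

thr0.r0=0 thr0.r1=0 thr1.r0=1
thr0.r0=0 thr0.r1=0 thr1.r0=2
thr0.r0=0 thr0.r1=1 thr1.r0=1
thr0.r0=0 thr0.r1=1 thr1.r0=2
thr0.r0=0 thr0.r1=2 thr1.r0=1
thr0.r0=0 thr0.r1=2 thr1.r0=2
thr0.r0=1 thr0.r1=1 thr1.r0=1
thr0.r0=1 thr0.r1=1 thr1.r0=2
thr0.r0=1 thr0.r1=2 thr1.r0=2

outcome vector order: (thr0.r0,thr0.r1,thr1.r0)
|TSO outcomes| = 9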